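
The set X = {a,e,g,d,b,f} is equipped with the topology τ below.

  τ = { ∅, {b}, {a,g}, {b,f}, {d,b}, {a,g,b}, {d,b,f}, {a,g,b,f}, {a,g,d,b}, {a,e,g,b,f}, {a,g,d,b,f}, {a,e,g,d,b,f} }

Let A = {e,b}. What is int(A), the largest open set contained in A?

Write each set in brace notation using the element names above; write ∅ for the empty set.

{b}

open subsets of A: ∅, {b}; so int(A) = {b}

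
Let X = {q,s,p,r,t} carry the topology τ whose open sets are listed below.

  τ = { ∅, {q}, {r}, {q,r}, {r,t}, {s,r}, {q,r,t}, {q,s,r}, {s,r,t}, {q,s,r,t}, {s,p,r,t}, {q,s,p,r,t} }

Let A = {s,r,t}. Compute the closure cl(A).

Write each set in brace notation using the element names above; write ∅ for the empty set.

cl via duality: int({q,p}) = {q}, so X∖{q} = {s,p,r,t}

{s,p,r,t}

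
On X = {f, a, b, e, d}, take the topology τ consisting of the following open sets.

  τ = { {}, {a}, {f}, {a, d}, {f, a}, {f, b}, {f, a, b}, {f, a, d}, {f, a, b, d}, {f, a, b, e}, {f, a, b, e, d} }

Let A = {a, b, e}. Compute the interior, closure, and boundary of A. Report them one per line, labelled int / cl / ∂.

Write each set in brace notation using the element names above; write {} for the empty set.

int(A) = {a}
cl(A)  = {a, b, e, d}
∂A     = {b, e, d}

interior: largest open inside A is {a} (from {}, {a})
cl via duality: int({f, d}) = {f}, so X∖{f} = {a, b, e, d}
cl∖int = {b, e, d}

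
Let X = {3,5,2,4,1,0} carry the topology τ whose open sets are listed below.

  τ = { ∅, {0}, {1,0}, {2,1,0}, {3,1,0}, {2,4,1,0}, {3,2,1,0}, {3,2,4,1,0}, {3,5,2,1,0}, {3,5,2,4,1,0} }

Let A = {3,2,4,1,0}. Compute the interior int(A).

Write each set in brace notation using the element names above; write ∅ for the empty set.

{3,2,4,1,0}

interior: largest open inside A is {3,2,4,1,0} (from ∅, {0}, {1,0}, {3,1,0}, {2,1,0}, {3,2,1,0}, {2,4,1,0}, {3,2,4,1,0})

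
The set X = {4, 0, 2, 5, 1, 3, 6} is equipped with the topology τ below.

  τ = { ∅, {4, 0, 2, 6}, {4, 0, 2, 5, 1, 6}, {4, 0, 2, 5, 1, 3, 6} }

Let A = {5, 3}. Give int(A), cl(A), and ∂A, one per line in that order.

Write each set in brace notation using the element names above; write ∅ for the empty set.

interior: largest open inside A is ∅ (from ∅)
cl via duality: int({4, 0, 2, 1, 6}) = {4, 0, 2, 6}, so X∖{4, 0, 2, 6} = {5, 1, 3}
cl∖int = {5, 1, 3}

int(A) = ∅
cl(A)  = {5, 1, 3}
∂A     = {5, 1, 3}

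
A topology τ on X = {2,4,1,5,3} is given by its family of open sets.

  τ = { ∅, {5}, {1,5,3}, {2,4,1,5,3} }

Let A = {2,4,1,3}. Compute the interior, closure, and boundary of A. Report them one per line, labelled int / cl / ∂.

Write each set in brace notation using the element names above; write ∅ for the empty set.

opens ⊆ A: ∅; union → int = ∅
complement {5}; its interior {5}; cl(A) = X∖{5} = {2,4,1,3}
boundary = {2,4,1,3} ∖ ∅ = {2,4,1,3}

int(A) = ∅
cl(A)  = {2,4,1,3}
∂A     = {2,4,1,3}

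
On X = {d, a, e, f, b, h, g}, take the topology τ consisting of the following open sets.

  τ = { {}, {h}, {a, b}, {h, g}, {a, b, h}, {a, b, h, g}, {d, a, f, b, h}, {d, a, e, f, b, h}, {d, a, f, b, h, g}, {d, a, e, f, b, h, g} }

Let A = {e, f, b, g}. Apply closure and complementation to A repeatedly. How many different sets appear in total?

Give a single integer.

10

X∖A={d, a, h}, int(X∖A)={h}, hence cl(A)={d, a, e, f, b, g}
Orbit (k=closure, c=complement):
  1. A     = {e, f, b, g}
  2. kA    = {d, a, e, f, b, g}
  3. cA    = {d, a, h}
  4. ckA   = {h}
  5. kcA   = {d, a, e, f, b, h, g}
  6. kckA  = {d, e, f, h, g}
  7. ckcA  = {}
  8. ckckA = {a, b}
  9. kckckA = {d, a, e, f, b}
  10. ckckckA = {h, g}
(closed under both — stop)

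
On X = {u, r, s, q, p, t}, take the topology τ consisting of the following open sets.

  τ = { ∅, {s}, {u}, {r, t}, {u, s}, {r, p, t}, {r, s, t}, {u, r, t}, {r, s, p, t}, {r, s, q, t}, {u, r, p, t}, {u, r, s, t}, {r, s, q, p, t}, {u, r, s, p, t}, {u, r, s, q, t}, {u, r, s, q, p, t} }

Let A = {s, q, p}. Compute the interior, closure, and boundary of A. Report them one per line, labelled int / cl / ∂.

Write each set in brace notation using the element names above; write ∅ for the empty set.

int(A) = {s}
cl(A)  = {s, q, p}
∂A     = {q, p}

interior: largest open inside A is {s} (from ∅, {s})
cl via duality: int({u, r, t}) = {u, r, t}, so X∖{u, r, t} = {s, q, p}
cl∖int = {q, p}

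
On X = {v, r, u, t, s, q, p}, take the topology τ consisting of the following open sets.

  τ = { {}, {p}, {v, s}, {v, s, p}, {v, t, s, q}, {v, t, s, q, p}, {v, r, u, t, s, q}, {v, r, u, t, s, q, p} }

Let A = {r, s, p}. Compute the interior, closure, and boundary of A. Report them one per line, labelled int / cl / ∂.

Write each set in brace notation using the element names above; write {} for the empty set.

int(A) = {p}
cl(A)  = {v, r, u, t, s, q, p}
∂A     = {v, r, u, t, s, q}

interior: largest open inside A is {p} (from {}, {p})
cl via duality: int({v, u, t, q}) = {}, so X∖{} = {v, r, u, t, s, q, p}
cl∖int = {v, r, u, t, s, q}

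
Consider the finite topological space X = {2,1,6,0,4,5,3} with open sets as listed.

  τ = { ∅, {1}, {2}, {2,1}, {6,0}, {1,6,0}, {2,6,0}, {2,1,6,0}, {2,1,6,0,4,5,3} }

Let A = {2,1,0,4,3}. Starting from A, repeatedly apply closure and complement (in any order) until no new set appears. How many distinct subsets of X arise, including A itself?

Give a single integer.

8

X∖A={6,5}, int(X∖A)=∅, hence cl(A)={2,1,6,0,4,5,3}
Orbit (k=closure, c=complement):
  1. A     = {2,1,0,4,3}
  2. kA    = {2,1,6,0,4,5,3}
  3. cA    = {6,5}
  4. ckA   = ∅
  5. kcA   = {6,0,4,5,3}
  6. ckcA  = {2,1}
  7. kckcA = {2,1,4,5,3}
  8. ckckcA = {6,0}
(closed under both — stop)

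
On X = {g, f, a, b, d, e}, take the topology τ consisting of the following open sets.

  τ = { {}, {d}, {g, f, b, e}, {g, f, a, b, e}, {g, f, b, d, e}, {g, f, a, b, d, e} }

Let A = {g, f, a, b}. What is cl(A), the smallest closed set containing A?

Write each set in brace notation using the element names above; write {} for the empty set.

X∖A={d, e}, int(X∖A)={d}, hence cl(A)={g, f, a, b, e}

{g, f, a, b, e}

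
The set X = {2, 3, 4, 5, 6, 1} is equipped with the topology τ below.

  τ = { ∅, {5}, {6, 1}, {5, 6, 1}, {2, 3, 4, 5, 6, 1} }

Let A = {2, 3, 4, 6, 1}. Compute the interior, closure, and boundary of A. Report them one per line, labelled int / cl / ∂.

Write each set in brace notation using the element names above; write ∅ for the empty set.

opens ⊆ A: ∅, {6, 1}; union → int = {6, 1}
complement {5}; its interior {5}; cl(A) = X∖{5} = {2, 3, 4, 6, 1}
boundary = {2, 3, 4, 6, 1} ∖ {6, 1} = {2, 3, 4}

int(A) = {6, 1}
cl(A)  = {2, 3, 4, 6, 1}
∂A     = {2, 3, 4}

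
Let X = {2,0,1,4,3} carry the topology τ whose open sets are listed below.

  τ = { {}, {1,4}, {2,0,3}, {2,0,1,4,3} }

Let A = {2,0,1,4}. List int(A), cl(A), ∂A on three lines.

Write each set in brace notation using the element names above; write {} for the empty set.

interior: largest open inside A is {1,4} (from {}, {1,4})
cl via duality: int({3}) = {}, so X∖{} = {2,0,1,4,3}
cl∖int = {2,0,3}

int(A) = {1,4}
cl(A)  = {2,0,1,4,3}
∂A     = {2,0,3}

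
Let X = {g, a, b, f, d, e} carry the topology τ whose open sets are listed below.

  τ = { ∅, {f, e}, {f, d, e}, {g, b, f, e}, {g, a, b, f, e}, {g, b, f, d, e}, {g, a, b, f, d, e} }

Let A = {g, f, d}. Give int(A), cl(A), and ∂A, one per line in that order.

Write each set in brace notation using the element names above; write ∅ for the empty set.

open subsets of A: ∅; so int(A) = ∅
closure: X∖int(X∖A) = X∖∅ = {g, a, b, f, d, e}
∂A = {g, a, b, f, d, e} minus ∅ = {g, a, b, f, d, e}

int(A) = ∅
cl(A)  = {g, a, b, f, d, e}
∂A     = {g, a, b, f, d, e}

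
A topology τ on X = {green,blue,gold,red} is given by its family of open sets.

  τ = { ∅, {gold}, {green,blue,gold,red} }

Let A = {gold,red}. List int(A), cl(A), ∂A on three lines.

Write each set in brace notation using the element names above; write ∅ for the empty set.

opens ⊆ A: ∅, {gold}; union → int = {gold}
complement {green,blue}; its interior ∅; cl(A) = X∖∅ = {green,blue,gold,red}
boundary = {green,blue,gold,red} ∖ {gold} = {green,blue,red}

int(A) = {gold}
cl(A)  = {green,blue,gold,red}
∂A     = {green,blue,red}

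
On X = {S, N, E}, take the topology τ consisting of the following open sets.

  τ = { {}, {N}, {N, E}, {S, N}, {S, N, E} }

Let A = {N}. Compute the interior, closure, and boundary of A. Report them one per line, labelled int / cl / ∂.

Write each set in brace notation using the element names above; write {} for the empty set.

opens ⊆ A: {}, {N}; union → int = {N}
complement {S, E}; its interior {}; cl(A) = X∖{} = {S, N, E}
boundary = {S, N, E} ∖ {N} = {S, E}

int(A) = {N}
cl(A)  = {S, N, E}
∂A     = {S, E}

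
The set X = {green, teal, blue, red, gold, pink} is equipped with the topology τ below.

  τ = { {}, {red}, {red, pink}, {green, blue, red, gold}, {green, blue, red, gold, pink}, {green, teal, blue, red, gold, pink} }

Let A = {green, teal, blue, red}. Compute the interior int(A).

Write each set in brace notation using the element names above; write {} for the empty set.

interior: largest open inside A is {red} (from {}, {red})

{red}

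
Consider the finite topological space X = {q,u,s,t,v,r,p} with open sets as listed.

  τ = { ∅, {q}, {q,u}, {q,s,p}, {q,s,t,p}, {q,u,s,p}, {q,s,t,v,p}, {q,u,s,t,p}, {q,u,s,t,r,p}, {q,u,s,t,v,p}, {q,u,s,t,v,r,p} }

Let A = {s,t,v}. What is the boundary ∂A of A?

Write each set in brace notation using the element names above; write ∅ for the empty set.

open subsets of A: ∅; so int(A) = ∅
closure: X∖int(X∖A) = X∖{q,u} = {s,t,v,r,p}
∂A = {s,t,v,r,p} minus ∅ = {s,t,v,r,p}

{s,t,v,r,p}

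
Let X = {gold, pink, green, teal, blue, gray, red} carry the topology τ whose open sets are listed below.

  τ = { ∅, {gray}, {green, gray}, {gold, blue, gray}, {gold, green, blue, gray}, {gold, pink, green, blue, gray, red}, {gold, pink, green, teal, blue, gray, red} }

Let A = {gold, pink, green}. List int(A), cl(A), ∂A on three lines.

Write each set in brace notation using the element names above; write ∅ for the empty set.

opens ⊆ A: ∅; union → int = ∅
complement {teal, blue, gray, red}; its interior {gray}; cl(A) = X∖{gray} = {gold, pink, green, teal, blue, red}
boundary = {gold, pink, green, teal, blue, red} ∖ ∅ = {gold, pink, green, teal, blue, red}

int(A) = ∅
cl(A)  = {gold, pink, green, teal, blue, red}
∂A     = {gold, pink, green, teal, blue, red}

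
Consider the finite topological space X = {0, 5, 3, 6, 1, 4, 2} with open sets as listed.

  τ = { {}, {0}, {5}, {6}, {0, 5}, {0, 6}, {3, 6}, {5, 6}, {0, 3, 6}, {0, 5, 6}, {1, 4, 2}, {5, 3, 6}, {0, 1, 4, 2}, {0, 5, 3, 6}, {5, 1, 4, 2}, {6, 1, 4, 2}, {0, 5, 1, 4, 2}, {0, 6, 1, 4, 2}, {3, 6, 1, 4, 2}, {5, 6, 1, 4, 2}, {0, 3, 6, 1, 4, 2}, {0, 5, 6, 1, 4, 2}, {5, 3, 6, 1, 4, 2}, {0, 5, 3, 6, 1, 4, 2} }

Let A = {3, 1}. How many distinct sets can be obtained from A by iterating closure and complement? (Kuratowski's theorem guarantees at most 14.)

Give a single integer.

closure: X∖int(X∖A) = X∖{0, 5, 6} = {3, 1, 4, 2}
Let k=closure and c=complement:
  1. A     = {3, 1}
  2. kA    = {3, 1, 4, 2}
  3. cA    = {0, 5, 6, 4, 2}
  4. ckA   = {0, 5, 6}
  5. kcA   = {0, 5, 3, 6, 1, 4, 2}
  6. kckA  = {0, 5, 3, 6}
  7. ckcA  = {}
  8. ckckA = {1, 4, 2}
— saturated at 8

8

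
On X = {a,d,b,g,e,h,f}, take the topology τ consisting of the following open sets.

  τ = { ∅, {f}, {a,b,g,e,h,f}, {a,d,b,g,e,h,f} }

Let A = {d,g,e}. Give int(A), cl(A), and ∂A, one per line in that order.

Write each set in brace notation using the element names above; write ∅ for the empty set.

int(A) = ∅
cl(A)  = {a,d,b,g,e,h}
∂A     = {a,d,b,g,e,h}

open subsets of A: ∅; so int(A) = ∅
closure: X∖int(X∖A) = X∖{f} = {a,d,b,g,e,h}
∂A = {a,d,b,g,e,h} minus ∅ = {a,d,b,g,e,h}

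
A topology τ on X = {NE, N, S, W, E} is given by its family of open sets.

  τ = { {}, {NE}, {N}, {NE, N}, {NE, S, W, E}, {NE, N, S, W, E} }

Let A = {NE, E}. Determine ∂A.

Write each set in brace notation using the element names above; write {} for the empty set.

interior: largest open inside A is {NE} (from {}, {NE})
cl via duality: int({N, S, W}) = {N}, so X∖{N} = {NE, S, W, E}
cl∖int = {S, W, E}

{S, W, E}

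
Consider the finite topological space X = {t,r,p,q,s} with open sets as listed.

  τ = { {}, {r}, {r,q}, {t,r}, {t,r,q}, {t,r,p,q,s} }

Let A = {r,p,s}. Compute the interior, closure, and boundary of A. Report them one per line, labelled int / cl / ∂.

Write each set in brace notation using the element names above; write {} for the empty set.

opens ⊆ A: {}, {r}; union → int = {r}
complement {t,q}; its interior {}; cl(A) = X∖{} = {t,r,p,q,s}
boundary = {t,r,p,q,s} ∖ {r} = {t,p,q,s}

int(A) = {r}
cl(A)  = {t,r,p,q,s}
∂A     = {t,p,q,s}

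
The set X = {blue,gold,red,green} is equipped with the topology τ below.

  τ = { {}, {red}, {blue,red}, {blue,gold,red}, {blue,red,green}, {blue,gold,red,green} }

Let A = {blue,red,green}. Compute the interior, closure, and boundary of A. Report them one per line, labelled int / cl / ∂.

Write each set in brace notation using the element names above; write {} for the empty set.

U open, U⊆A: {}, {red}, {blue,red}, {blue,red,green}. int(A) = ⋃ = {blue,red,green}
X∖A={gold}, int(X∖A)={}, hence cl(A)={blue,gold,red,green}
∂A: remove int from cl → {gold}

int(A) = {blue,red,green}
cl(A)  = {blue,gold,red,green}
∂A     = {gold}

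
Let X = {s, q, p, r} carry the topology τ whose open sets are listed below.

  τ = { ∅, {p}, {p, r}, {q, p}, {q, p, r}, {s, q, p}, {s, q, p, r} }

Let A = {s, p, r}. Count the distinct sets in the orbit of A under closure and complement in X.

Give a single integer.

complement {q}; its interior ∅; cl(A) = X∖∅ = {s, q, p, r}
With k = closure, c = complement:
  1. A     = {s, p, r}
  2. kA    = {s, q, p, r}
  3. cA    = {q}
  4. ckA   = ∅
  5. kcA   = {s, q}
  6. ckcA  = {p, r}
k, c of each give nothing new

6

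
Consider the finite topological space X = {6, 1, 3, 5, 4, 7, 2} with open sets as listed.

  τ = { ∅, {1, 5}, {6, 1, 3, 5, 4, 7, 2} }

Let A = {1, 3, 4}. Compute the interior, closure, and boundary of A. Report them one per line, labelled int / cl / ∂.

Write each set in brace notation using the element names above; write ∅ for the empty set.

opens ⊆ A: ∅; union → int = ∅
complement {6, 5, 7, 2}; its interior ∅; cl(A) = X∖∅ = {6, 1, 3, 5, 4, 7, 2}
boundary = {6, 1, 3, 5, 4, 7, 2} ∖ ∅ = {6, 1, 3, 5, 4, 7, 2}

int(A) = ∅
cl(A)  = {6, 1, 3, 5, 4, 7, 2}
∂A     = {6, 1, 3, 5, 4, 7, 2}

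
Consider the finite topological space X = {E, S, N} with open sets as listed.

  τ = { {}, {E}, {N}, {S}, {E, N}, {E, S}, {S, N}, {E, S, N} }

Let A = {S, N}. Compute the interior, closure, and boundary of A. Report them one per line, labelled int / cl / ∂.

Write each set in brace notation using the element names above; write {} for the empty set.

int(A) = {S, N}
cl(A)  = {S, N}
∂A     = {}

opens ⊆ A: {}, {S}, {N}, {S, N}; union → int = {S, N}
complement {E}; its interior {E}; cl(A) = X∖{E} = {S, N}
boundary = {S, N} ∖ {S, N} = {}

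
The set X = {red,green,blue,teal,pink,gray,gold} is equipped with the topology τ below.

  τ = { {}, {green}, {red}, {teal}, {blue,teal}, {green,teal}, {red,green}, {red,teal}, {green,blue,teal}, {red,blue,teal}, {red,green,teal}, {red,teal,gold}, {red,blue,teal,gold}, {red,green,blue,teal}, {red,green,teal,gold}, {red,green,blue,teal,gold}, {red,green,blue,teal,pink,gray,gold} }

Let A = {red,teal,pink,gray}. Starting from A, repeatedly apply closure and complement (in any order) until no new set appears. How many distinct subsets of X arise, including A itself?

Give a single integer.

8

cl via duality: int({green,blue,gold}) = {green}, so X∖{green} = {red,blue,teal,pink,gray,gold}
Write k for closure, c for complement:
  1. A     = {red,teal,pink,gray}
  2. kA    = {red,blue,teal,pink,gray,gold}
  3. cA    = {green,blue,gold}
  4. ckA   = {green}
  5. kcA   = {green,blue,pink,gray,gold}
  6. kckA  = {green,pink,gray}
  7. ckcA  = {red,teal}
  8. ckckA = {red,blue,teal,gold}
applying k or c yields no new set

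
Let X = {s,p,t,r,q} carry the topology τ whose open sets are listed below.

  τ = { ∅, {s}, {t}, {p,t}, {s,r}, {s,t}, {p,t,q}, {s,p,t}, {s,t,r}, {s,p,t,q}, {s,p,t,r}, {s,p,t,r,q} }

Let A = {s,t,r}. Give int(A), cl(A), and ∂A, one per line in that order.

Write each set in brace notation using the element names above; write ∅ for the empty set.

open subsets of A: ∅, {t}, {s}, {s,r}, {s,t}, {s,t,r}; so int(A) = {s,t,r}
closure: X∖int(X∖A) = X∖∅ = {s,p,t,r,q}
∂A = {s,p,t,r,q} minus {s,t,r} = {p,q}

int(A) = {s,t,r}
cl(A)  = {s,p,t,r,q}
∂A     = {p,q}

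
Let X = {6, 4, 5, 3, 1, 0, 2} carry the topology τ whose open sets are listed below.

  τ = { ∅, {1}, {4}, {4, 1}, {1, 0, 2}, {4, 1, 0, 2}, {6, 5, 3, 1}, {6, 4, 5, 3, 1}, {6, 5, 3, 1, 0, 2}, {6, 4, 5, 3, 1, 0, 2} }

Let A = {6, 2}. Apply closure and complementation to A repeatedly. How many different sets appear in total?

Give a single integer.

cl via duality: int({4, 5, 3, 1, 0}) = {4, 1}, so X∖{4, 1} = {6, 5, 3, 0, 2}
Write k for closure, c for complement:
  1. A     = {6, 2}
  2. kA    = {6, 5, 3, 0, 2}
  3. cA    = {4, 5, 3, 1, 0}
  4. ckA   = {4, 1}
  5. kcA   = {6, 4, 5, 3, 1, 0, 2}
  6. ckcA  = ∅
applying k or c yields no new set

6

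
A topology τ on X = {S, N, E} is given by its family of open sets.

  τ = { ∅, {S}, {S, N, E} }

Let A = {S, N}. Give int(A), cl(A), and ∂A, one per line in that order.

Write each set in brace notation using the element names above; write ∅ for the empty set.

interior: largest open inside A is {S} (from ∅, {S})
cl via duality: int({E}) = ∅, so X∖∅ = {S, N, E}
cl∖int = {N, E}

int(A) = {S}
cl(A)  = {S, N, E}
∂A     = {N, E}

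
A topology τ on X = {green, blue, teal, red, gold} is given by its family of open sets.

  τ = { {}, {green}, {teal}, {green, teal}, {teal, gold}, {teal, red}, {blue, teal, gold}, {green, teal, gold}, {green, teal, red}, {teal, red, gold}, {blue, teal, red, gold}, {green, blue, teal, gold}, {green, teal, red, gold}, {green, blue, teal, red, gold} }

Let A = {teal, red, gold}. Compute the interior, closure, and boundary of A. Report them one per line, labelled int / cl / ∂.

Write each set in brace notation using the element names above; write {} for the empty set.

int(A) = {teal, red, gold}
cl(A)  = {blue, teal, red, gold}
∂A     = {blue}

interior: largest open inside A is {teal, red, gold} (from {}, {teal}, {teal, red}, {teal, gold}, {teal, red, gold})
cl via duality: int({green, blue}) = {green}, so X∖{green} = {blue, teal, red, gold}
cl∖int = {blue}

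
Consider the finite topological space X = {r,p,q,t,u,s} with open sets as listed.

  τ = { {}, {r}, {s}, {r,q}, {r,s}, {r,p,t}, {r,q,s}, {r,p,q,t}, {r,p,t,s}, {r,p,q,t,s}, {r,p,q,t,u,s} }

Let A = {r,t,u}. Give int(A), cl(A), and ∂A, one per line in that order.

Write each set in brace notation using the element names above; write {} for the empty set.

int(A) = {r}
cl(A)  = {r,p,q,t,u}
∂A     = {p,q,t,u}

opens ⊆ A: {}, {r}; union → int = {r}
complement {p,q,s}; its interior {s}; cl(A) = X∖{s} = {r,p,q,t,u}
boundary = {r,p,q,t,u} ∖ {r} = {p,q,t,u}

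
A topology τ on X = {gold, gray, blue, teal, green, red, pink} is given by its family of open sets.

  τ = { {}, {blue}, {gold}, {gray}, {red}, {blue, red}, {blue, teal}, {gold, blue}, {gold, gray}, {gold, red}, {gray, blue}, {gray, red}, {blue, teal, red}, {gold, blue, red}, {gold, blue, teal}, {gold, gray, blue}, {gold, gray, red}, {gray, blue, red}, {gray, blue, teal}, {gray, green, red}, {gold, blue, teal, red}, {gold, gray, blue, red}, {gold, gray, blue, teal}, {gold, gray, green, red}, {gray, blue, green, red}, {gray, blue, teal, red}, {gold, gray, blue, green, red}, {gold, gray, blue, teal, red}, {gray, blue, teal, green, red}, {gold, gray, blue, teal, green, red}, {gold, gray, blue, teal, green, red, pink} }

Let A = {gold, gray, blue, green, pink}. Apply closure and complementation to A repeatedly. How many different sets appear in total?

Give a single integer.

complement {teal, red}; its interior {red}; cl(A) = X∖{red} = {gold, gray, blue, teal, green, pink}
With k = closure, c = complement:
  1. A     = {gold, gray, blue, green, pink}
  2. kA    = {gold, gray, blue, teal, green, pink}
  3. cA    = {teal, red}
  4. ckA   = {red}
  5. kcA   = {teal, green, red, pink}
  6. kckA  = {green, red, pink}
  7. ckcA  = {gold, gray, blue}
  8. ckckA = {gold, gray, blue, teal}
k, c of each give nothing new

8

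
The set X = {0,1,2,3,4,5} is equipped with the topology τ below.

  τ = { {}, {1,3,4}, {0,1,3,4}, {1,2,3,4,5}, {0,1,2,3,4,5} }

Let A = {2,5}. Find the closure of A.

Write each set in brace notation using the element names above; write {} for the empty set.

{2,5}

complement {0,1,3,4}; its interior {0,1,3,4}; cl(A) = X∖{0,1,3,4} = {2,5}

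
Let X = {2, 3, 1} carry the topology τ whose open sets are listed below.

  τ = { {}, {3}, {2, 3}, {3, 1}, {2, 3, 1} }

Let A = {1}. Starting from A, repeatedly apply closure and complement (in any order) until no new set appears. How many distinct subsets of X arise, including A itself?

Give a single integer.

cl via duality: int({2, 3}) = {2, 3}, so X∖{2, 3} = {1}
Write k for closure, c for complement:
  1. A     = {1}
  2. cA    = {2, 3}
  3. kcA   = {2, 3, 1}
  4. ckcA  = {}
applying k or c yields no new set

4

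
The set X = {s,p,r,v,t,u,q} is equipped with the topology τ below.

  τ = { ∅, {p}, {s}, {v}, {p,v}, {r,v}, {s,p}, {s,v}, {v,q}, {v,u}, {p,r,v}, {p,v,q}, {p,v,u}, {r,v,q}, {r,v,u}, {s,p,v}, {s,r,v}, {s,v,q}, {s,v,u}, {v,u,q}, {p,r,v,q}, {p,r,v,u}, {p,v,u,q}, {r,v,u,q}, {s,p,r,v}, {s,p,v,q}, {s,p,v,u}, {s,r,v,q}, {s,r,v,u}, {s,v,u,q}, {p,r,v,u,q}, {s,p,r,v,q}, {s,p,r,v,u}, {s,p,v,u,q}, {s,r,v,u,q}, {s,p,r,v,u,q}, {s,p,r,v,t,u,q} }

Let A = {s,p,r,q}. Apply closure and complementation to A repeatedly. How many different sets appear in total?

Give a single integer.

cl via duality: int({v,t,u}) = {v,u}, so X∖{v,u} = {s,p,r,t,q}
Write k for closure, c for complement:
  1. A     = {s,p,r,q}
  2. kA    = {s,p,r,t,q}
  3. cA    = {v,t,u}
  4. ckA   = {v,u}
  5. kcA   = {r,v,t,u,q}
  6. ckcA  = {s,p}
  7. kckcA = {s,p,t}
  8. ckckcA = {r,v,u,q}
applying k or c yields no new set

8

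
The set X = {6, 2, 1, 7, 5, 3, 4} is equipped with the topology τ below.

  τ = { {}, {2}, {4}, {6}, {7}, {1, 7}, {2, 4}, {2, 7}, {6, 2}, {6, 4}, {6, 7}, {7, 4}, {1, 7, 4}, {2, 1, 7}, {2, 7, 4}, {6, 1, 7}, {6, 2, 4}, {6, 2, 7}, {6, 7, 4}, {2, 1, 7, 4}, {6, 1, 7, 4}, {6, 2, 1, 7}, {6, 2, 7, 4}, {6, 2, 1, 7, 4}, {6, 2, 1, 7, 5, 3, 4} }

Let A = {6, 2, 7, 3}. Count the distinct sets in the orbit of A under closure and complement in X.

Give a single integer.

8

X∖A={1, 5, 4}, int(X∖A)={4}, hence cl(A)={6, 2, 1, 7, 5, 3}
Orbit (k=closure, c=complement):
  1. A     = {6, 2, 7, 3}
  2. kA    = {6, 2, 1, 7, 5, 3}
  3. cA    = {1, 5, 4}
  4. ckA   = {4}
  5. kcA   = {1, 5, 3, 4}
  6. kckA  = {5, 3, 4}
  7. ckcA  = {6, 2, 7}
  8. ckckA = {6, 2, 1, 7}
(closed under both — stop)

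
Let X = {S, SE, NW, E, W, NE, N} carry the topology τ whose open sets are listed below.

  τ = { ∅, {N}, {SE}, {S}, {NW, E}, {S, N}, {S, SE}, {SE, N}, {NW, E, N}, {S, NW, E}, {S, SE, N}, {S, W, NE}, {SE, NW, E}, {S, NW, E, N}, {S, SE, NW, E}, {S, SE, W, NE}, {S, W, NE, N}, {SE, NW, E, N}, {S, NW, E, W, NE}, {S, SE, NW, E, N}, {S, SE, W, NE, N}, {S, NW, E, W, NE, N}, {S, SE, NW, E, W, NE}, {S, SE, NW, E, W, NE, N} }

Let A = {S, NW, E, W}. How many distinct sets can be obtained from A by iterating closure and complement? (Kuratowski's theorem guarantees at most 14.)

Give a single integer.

6

complement {SE, NE, N}; its interior {SE, N}; cl(A) = X∖{SE, N} = {S, NW, E, W, NE}
With k = closure, c = complement:
  1. A     = {S, NW, E, W}
  2. kA    = {S, NW, E, W, NE}
  3. cA    = {SE, NE, N}
  4. ckA   = {SE, N}
  5. kcA   = {SE, W, NE, N}
  6. ckcA  = {S, NW, E}
k, c of each give nothing new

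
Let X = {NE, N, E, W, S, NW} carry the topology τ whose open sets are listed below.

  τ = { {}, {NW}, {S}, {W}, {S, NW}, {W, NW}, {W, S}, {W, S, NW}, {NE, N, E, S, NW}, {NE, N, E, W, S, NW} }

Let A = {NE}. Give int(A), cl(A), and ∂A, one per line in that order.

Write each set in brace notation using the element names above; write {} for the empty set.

int(A) = {}
cl(A)  = {NE, N, E}
∂A     = {NE, N, E}

open subsets of A: {}; so int(A) = {}
closure: X∖int(X∖A) = X∖{W, S, NW} = {NE, N, E}
∂A = {NE, N, E} minus {} = {NE, N, E}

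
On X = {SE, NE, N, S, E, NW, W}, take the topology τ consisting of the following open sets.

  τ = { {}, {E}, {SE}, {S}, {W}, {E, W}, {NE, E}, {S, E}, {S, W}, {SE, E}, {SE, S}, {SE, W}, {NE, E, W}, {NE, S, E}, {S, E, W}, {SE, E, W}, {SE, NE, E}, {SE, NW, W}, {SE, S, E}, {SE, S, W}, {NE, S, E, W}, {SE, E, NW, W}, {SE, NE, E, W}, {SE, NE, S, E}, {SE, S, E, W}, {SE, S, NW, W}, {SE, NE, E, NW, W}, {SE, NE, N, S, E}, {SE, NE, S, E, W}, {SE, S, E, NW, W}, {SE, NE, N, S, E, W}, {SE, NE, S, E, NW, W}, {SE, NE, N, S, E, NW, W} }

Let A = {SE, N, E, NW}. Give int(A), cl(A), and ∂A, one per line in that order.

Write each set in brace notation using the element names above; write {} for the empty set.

int(A) = {SE, E}
cl(A)  = {SE, NE, N, E, NW}
∂A     = {NE, N, NW}

interior: largest open inside A is {SE, E} (from {}, {SE}, {E}, {SE, E})
cl via duality: int({NE, S, W}) = {S, W}, so X∖{S, W} = {SE, NE, N, E, NW}
cl∖int = {NE, N, NW}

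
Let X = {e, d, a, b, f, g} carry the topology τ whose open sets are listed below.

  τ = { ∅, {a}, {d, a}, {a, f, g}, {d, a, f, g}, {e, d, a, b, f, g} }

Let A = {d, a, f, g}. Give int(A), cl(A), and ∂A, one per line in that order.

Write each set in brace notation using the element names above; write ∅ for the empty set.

open subsets of A: ∅, {a}, {d, a}, {a, f, g}, {d, a, f, g}; so int(A) = {d, a, f, g}
closure: X∖int(X∖A) = X∖∅ = {e, d, a, b, f, g}
∂A = {e, d, a, b, f, g} minus {d, a, f, g} = {e, b}

int(A) = {d, a, f, g}
cl(A)  = {e, d, a, b, f, g}
∂A     = {e, b}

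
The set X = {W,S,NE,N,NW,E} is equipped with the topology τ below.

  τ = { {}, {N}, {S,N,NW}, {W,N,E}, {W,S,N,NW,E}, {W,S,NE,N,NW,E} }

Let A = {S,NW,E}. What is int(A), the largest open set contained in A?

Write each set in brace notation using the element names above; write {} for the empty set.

opens ⊆ A: {}; union → int = {}

{}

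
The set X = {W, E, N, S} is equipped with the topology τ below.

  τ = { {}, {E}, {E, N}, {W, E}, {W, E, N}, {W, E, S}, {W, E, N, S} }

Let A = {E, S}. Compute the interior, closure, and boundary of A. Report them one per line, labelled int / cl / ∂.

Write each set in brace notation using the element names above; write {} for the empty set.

open subsets of A: {}, {E}; so int(A) = {E}
closure: X∖int(X∖A) = X∖{} = {W, E, N, S}
∂A = {W, E, N, S} minus {E} = {W, N, S}

int(A) = {E}
cl(A)  = {W, E, N, S}
∂A     = {W, N, S}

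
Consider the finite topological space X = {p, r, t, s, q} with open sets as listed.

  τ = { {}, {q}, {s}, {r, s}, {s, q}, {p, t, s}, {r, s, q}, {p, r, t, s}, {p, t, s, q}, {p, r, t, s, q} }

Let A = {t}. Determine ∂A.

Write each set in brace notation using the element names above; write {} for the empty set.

open subsets of A: {}; so int(A) = {}
closure: X∖int(X∖A) = X∖{r, s, q} = {p, t}
∂A = {p, t} minus {} = {p, t}

{p, t}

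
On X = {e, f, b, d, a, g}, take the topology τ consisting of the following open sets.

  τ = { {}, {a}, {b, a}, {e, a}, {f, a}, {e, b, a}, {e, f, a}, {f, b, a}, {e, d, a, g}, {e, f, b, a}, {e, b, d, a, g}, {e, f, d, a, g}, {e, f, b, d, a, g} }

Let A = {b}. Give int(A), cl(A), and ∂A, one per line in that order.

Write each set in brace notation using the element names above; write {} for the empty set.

int(A) = {}
cl(A)  = {b}
∂A     = {b}

open subsets of A: {}; so int(A) = {}
closure: X∖int(X∖A) = X∖{e, f, d, a, g} = {b}
∂A = {b} minus {} = {b}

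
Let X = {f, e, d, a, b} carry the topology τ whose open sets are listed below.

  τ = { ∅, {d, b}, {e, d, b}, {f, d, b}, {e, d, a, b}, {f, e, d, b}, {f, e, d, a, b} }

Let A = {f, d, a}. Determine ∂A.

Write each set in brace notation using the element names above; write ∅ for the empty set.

{f, e, d, a, b}

interior: largest open inside A is ∅ (from ∅)
cl via duality: int({e, b}) = ∅, so X∖∅ = {f, e, d, a, b}
cl∖int = {f, e, d, a, b}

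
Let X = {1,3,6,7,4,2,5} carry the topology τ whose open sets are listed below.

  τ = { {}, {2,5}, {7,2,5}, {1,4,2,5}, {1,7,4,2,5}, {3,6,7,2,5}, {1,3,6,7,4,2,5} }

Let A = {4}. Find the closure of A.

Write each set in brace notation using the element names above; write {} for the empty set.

{1,4}

X∖A={1,3,6,7,2,5}, int(X∖A)={3,6,7,2,5}, hence cl(A)={1,4}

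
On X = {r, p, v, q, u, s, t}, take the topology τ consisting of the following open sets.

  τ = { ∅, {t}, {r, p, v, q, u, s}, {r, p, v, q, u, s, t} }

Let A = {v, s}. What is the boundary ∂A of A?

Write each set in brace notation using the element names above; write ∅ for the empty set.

{r, p, v, q, u, s}

U open, U⊆A: ∅. int(A) = ⋃ = ∅
X∖A={r, p, q, u, t}, int(X∖A)={t}, hence cl(A)={r, p, v, q, u, s}
∂A: remove int from cl → {r, p, v, q, u, s}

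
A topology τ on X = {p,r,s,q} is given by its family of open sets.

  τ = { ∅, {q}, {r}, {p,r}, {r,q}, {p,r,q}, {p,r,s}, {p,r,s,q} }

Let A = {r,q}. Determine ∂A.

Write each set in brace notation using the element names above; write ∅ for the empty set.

{p,s}

open subsets of A: ∅, {q}, {r}, {r,q}; so int(A) = {r,q}
closure: X∖int(X∖A) = X∖∅ = {p,r,s,q}
∂A = {p,r,s,q} minus {r,q} = {p,s}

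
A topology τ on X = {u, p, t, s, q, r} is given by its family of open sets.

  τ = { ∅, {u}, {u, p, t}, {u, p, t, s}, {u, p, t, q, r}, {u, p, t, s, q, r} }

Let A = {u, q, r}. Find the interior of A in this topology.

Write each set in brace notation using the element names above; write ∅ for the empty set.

interior: largest open inside A is {u} (from ∅, {u})

{u}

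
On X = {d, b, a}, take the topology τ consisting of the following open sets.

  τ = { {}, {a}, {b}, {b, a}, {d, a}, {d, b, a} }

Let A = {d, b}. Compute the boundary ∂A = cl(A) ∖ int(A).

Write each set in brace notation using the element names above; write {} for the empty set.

opens ⊆ A: {}, {b}; union → int = {b}
complement {a}; its interior {a}; cl(A) = X∖{a} = {d, b}
boundary = {d, b} ∖ {b} = {d}

{d}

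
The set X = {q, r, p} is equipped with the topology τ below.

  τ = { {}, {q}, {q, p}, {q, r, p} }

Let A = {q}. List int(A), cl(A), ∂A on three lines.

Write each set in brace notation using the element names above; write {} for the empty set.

int(A) = {q}
cl(A)  = {q, r, p}
∂A     = {r, p}

opens ⊆ A: {}, {q}; union → int = {q}
complement {r, p}; its interior {}; cl(A) = X∖{} = {q, r, p}
boundary = {q, r, p} ∖ {q} = {r, p}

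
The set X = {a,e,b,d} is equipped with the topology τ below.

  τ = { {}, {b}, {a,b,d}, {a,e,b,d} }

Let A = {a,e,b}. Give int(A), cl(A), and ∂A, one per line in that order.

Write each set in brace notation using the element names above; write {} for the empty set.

int(A) = {b}
cl(A)  = {a,e,b,d}
∂A     = {a,e,d}

opens ⊆ A: {}, {b}; union → int = {b}
complement {d}; its interior {}; cl(A) = X∖{} = {a,e,b,d}
boundary = {a,e,b,d} ∖ {b} = {a,e,d}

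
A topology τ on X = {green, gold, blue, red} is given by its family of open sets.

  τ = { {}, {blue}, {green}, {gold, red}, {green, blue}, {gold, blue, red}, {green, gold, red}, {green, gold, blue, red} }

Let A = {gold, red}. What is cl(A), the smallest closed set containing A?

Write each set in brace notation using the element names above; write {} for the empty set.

complement {green, blue}; its interior {green, blue}; cl(A) = X∖{green, blue} = {gold, red}

{gold, red}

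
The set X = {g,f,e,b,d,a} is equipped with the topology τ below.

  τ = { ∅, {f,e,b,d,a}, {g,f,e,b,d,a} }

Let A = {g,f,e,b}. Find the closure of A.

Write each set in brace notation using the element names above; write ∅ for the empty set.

{g,f,e,b,d,a}

X∖A={d,a}, int(X∖A)=∅, hence cl(A)={g,f,e,b,d,a}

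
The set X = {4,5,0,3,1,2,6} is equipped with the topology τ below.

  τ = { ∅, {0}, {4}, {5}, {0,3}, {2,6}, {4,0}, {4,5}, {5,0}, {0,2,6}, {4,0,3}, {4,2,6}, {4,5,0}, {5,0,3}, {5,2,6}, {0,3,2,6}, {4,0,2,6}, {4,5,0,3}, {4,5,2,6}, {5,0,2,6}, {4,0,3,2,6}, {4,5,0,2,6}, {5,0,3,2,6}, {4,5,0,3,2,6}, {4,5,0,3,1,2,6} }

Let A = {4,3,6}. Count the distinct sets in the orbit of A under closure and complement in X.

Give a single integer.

12

closure: X∖int(X∖A) = X∖{5,0} = {4,3,1,2,6}
Let k=closure and c=complement:
  1. A     = {4,3,6}
  2. kA    = {4,3,1,2,6}
  3. cA    = {5,0,1,2}
  4. ckA   = {5,0}
  5. kcA   = {5,0,3,1,2,6}
  6. kckA  = {5,0,3,1}
  7. ckcA  = {4}
  8. ckckA = {4,2,6}
  9. kckcA = {4,1}
  10. kckckA = {4,1,2,6}
  11. ckckcA = {5,0,3,2,6}
  12. ckckckA = {5,0,3}
— saturated at 12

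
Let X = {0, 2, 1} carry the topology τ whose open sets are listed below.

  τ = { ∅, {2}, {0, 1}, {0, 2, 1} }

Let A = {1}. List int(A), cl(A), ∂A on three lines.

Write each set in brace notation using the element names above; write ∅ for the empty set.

interior: largest open inside A is ∅ (from ∅)
cl via duality: int({0, 2}) = {2}, so X∖{2} = {0, 1}
cl∖int = {0, 1}

int(A) = ∅
cl(A)  = {0, 1}
∂A     = {0, 1}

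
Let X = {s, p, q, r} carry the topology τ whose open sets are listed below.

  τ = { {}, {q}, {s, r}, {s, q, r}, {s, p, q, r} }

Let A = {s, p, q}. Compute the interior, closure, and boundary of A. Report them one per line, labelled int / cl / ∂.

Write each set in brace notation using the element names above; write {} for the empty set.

int(A) = {q}
cl(A)  = {s, p, q, r}
∂A     = {s, p, r}

interior: largest open inside A is {q} (from {}, {q})
cl via duality: int({r}) = {}, so X∖{} = {s, p, q, r}
cl∖int = {s, p, r}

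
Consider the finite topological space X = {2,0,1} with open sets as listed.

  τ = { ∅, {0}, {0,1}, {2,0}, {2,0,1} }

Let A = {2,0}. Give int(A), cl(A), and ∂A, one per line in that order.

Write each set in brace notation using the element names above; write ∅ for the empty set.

int(A) = {2,0}
cl(A)  = {2,0,1}
∂A     = {1}

interior: largest open inside A is {2,0} (from ∅, {0}, {2,0})
cl via duality: int({1}) = ∅, so X∖∅ = {2,0,1}
cl∖int = {1}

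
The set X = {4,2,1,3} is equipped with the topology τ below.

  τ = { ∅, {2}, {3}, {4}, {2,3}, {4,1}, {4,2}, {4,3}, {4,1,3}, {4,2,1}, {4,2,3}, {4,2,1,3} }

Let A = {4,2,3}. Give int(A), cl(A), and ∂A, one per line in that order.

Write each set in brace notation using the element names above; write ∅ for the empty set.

int(A) = {4,2,3}
cl(A)  = {4,2,1,3}
∂A     = {1}

open subsets of A: ∅, {4}, {2}, {3}, {4,3}, {4,2}, {2,3}, {4,2,3}; so int(A) = {4,2,3}
closure: X∖int(X∖A) = X∖∅ = {4,2,1,3}
∂A = {4,2,1,3} minus {4,2,3} = {1}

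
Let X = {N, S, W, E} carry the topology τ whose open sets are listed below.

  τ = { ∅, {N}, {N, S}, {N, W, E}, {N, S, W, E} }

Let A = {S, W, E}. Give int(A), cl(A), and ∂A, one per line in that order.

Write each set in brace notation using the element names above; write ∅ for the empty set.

int(A) = ∅
cl(A)  = {S, W, E}
∂A     = {S, W, E}

U open, U⊆A: ∅. int(A) = ⋃ = ∅
X∖A={N}, int(X∖A)={N}, hence cl(A)={S, W, E}
∂A: remove int from cl → {S, W, E}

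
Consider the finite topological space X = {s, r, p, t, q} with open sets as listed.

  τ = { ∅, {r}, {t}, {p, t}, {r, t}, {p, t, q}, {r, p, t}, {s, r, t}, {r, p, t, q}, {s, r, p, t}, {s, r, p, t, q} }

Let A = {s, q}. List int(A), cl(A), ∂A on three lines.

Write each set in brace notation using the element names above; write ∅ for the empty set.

int(A) = ∅
cl(A)  = {s, q}
∂A     = {s, q}

opens ⊆ A: ∅; union → int = ∅
complement {r, p, t}; its interior {r, p, t}; cl(A) = X∖{r, p, t} = {s, q}
boundary = {s, q} ∖ ∅ = {s, q}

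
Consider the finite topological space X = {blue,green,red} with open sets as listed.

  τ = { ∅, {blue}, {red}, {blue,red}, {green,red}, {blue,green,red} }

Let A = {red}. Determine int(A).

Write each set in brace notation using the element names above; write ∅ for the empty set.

opens ⊆ A: ∅, {red}; union → int = {red}

{red}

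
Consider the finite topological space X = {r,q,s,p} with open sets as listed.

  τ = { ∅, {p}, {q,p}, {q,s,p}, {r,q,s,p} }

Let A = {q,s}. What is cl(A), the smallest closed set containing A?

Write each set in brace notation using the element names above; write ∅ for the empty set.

{r,q,s}

complement {r,p}; its interior {p}; cl(A) = X∖{p} = {r,q,s}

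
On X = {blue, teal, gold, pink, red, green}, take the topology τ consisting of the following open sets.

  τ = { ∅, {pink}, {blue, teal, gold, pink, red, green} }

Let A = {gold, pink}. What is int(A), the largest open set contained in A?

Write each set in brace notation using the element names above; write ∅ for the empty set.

open subsets of A: ∅, {pink}; so int(A) = {pink}

{pink}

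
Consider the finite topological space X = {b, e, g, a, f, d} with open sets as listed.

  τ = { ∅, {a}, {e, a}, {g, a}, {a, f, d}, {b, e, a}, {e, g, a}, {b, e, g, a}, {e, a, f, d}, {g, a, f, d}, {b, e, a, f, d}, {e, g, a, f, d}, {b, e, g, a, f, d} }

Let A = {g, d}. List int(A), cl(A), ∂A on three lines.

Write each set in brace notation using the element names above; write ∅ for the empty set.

interior: largest open inside A is ∅ (from ∅)
cl via duality: int({b, e, a, f}) = {b, e, a}, so X∖{b, e, a} = {g, f, d}
cl∖int = {g, f, d}

int(A) = ∅
cl(A)  = {g, f, d}
∂A     = {g, f, d}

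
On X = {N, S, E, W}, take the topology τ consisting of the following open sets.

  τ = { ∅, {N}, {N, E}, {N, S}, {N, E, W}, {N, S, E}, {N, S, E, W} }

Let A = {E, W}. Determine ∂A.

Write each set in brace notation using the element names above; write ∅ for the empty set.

interior: largest open inside A is ∅ (from ∅)
cl via duality: int({N, S}) = {N, S}, so X∖{N, S} = {E, W}
cl∖int = {E, W}

{E, W}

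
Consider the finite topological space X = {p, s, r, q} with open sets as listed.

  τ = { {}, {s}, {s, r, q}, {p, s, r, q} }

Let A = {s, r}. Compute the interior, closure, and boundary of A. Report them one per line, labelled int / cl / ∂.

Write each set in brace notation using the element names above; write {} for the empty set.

interior: largest open inside A is {s} (from {}, {s})
cl via duality: int({p, q}) = {}, so X∖{} = {p, s, r, q}
cl∖int = {p, r, q}

int(A) = {s}
cl(A)  = {p, s, r, q}
∂A     = {p, r, q}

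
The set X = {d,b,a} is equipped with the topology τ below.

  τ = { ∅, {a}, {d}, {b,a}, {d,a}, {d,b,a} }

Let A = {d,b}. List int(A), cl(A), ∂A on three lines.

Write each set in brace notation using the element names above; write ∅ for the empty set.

opens ⊆ A: ∅, {d}; union → int = {d}
complement {a}; its interior {a}; cl(A) = X∖{a} = {d,b}
boundary = {d,b} ∖ {d} = {b}

int(A) = {d}
cl(A)  = {d,b}
∂A     = {b}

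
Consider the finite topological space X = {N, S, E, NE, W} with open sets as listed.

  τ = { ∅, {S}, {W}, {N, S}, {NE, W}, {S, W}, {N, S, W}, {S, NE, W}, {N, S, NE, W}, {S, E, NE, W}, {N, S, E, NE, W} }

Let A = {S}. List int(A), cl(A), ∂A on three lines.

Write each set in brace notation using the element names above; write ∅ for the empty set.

U open, U⊆A: ∅, {S}. int(A) = ⋃ = {S}
X∖A={N, E, NE, W}, int(X∖A)={NE, W}, hence cl(A)={N, S, E}
∂A: remove int from cl → {N, E}

int(A) = {S}
cl(A)  = {N, S, E}
∂A     = {N, E}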